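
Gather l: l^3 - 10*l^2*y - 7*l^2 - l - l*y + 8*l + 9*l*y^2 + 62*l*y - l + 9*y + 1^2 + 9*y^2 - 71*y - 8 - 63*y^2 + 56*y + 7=l^3 + l^2*(-10*y - 7) + l*(9*y^2 + 61*y + 6) - 54*y^2 - 6*y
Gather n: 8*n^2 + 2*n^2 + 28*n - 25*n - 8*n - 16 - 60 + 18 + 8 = 10*n^2 - 5*n - 50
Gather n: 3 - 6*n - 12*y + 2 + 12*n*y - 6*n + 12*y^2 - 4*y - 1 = n*(12*y - 12) + 12*y^2 - 16*y + 4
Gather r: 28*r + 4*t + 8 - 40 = 28*r + 4*t - 32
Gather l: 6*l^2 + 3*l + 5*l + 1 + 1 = 6*l^2 + 8*l + 2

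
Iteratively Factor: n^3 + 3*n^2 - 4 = (n + 2)*(n^2 + n - 2) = (n - 1)*(n + 2)*(n + 2)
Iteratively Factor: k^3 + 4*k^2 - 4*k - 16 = (k + 4)*(k^2 - 4) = (k - 2)*(k + 4)*(k + 2)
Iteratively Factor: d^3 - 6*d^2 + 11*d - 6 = (d - 2)*(d^2 - 4*d + 3) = (d - 3)*(d - 2)*(d - 1)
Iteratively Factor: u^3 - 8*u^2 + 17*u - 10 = (u - 5)*(u^2 - 3*u + 2) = (u - 5)*(u - 2)*(u - 1)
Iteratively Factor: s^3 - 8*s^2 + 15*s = (s)*(s^2 - 8*s + 15) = s*(s - 5)*(s - 3)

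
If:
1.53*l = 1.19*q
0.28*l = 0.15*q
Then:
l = 0.00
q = 0.00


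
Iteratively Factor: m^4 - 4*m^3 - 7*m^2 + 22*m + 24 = (m + 1)*(m^3 - 5*m^2 - 2*m + 24) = (m - 3)*(m + 1)*(m^2 - 2*m - 8) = (m - 3)*(m + 1)*(m + 2)*(m - 4)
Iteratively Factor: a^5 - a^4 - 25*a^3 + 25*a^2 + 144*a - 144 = (a - 3)*(a^4 + 2*a^3 - 19*a^2 - 32*a + 48) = (a - 3)*(a - 1)*(a^3 + 3*a^2 - 16*a - 48) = (a - 3)*(a - 1)*(a + 3)*(a^2 - 16) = (a - 3)*(a - 1)*(a + 3)*(a + 4)*(a - 4)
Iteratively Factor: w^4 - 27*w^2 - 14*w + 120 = (w + 3)*(w^3 - 3*w^2 - 18*w + 40) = (w + 3)*(w + 4)*(w^2 - 7*w + 10) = (w - 2)*(w + 3)*(w + 4)*(w - 5)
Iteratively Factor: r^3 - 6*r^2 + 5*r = (r - 1)*(r^2 - 5*r) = (r - 5)*(r - 1)*(r)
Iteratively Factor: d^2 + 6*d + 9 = (d + 3)*(d + 3)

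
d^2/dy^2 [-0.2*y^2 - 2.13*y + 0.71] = -0.400000000000000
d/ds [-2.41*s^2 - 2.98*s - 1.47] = -4.82*s - 2.98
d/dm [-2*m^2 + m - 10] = 1 - 4*m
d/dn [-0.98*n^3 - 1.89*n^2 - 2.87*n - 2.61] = -2.94*n^2 - 3.78*n - 2.87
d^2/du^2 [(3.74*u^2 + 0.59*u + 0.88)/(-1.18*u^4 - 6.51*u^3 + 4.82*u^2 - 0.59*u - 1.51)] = (-31.245456*u^8 - 182.237784*u^7 - 456.568828*u^6 - 301.445514*u^5 + 2.22526799999991*u^4 + 930.930114*u^3 - 217.856916*u^2 + 41.153364*u - 29.426174)/(1.643032*u^12 + 27.193572*u^11 + 129.89145*u^10 + 56.2013429999999*u^9 - 497.072406*u^8 + 578.204553*u^7 - 81.374525*u^6 - 230.059179*u^5 + 143.079354*u^4 + 18.970904*u^3 - 31.393353*u^2 + 4.035777*u + 3.442951)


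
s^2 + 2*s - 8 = (s - 2)*(s + 4)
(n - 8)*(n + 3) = n^2 - 5*n - 24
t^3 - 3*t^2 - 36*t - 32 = (t - 8)*(t + 1)*(t + 4)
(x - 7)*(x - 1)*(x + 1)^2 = x^4 - 6*x^3 - 8*x^2 + 6*x + 7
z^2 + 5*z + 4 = (z + 1)*(z + 4)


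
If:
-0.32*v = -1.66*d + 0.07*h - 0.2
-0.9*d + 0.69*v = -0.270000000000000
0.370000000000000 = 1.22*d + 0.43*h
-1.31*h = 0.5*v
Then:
No Solution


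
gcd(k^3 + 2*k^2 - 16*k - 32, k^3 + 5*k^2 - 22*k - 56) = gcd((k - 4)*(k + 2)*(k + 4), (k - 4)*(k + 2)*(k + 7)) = k^2 - 2*k - 8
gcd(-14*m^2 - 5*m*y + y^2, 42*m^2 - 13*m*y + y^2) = -7*m + y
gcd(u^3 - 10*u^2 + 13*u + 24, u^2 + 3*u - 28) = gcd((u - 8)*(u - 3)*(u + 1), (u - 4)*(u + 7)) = 1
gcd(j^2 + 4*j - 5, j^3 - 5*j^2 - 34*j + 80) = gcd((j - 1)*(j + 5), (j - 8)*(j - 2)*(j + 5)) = j + 5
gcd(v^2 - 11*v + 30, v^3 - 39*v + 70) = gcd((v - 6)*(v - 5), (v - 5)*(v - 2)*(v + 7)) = v - 5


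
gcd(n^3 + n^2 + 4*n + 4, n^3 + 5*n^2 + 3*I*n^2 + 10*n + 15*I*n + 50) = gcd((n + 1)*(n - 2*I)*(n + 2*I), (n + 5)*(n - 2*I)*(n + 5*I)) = n - 2*I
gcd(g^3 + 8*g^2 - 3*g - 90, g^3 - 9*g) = g - 3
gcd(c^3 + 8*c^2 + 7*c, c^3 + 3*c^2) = c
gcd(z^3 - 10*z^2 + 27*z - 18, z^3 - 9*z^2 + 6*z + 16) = 1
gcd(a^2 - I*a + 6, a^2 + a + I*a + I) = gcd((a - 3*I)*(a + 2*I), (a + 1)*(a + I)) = 1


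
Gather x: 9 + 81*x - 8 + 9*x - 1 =90*x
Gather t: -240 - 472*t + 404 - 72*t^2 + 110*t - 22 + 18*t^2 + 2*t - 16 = -54*t^2 - 360*t + 126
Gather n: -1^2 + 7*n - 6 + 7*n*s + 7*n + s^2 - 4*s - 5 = n*(7*s + 14) + s^2 - 4*s - 12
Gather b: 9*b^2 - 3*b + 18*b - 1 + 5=9*b^2 + 15*b + 4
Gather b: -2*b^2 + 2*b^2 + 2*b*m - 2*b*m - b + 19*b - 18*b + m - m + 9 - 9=0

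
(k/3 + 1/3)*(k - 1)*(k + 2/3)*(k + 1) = k^4/3 + 5*k^3/9 - k^2/9 - 5*k/9 - 2/9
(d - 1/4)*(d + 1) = d^2 + 3*d/4 - 1/4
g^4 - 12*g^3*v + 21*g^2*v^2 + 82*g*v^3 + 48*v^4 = (g - 8*v)*(g - 6*v)*(g + v)^2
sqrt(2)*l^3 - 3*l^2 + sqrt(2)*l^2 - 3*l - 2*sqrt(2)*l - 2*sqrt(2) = (l + 1)*(l - 2*sqrt(2))*(sqrt(2)*l + 1)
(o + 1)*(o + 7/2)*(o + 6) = o^3 + 21*o^2/2 + 61*o/2 + 21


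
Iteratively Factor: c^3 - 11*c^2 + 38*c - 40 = (c - 5)*(c^2 - 6*c + 8) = (c - 5)*(c - 4)*(c - 2)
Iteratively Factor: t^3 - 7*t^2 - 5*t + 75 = (t - 5)*(t^2 - 2*t - 15) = (t - 5)*(t + 3)*(t - 5)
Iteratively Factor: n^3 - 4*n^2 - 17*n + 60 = (n + 4)*(n^2 - 8*n + 15) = (n - 5)*(n + 4)*(n - 3)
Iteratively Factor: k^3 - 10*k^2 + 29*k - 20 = (k - 4)*(k^2 - 6*k + 5) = (k - 5)*(k - 4)*(k - 1)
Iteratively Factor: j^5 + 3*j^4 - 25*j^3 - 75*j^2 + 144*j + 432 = (j + 3)*(j^4 - 25*j^2 + 144) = (j - 3)*(j + 3)*(j^3 + 3*j^2 - 16*j - 48) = (j - 3)*(j + 3)^2*(j^2 - 16) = (j - 4)*(j - 3)*(j + 3)^2*(j + 4)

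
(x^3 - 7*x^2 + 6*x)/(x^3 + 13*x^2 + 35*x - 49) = x*(x - 6)/(x^2 + 14*x + 49)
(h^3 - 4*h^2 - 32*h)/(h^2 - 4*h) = (h^2 - 4*h - 32)/(h - 4)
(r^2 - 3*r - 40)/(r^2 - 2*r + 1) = (r^2 - 3*r - 40)/(r^2 - 2*r + 1)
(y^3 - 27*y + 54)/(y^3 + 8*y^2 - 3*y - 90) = (y - 3)/(y + 5)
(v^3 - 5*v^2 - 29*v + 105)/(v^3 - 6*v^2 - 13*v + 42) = (v^2 + 2*v - 15)/(v^2 + v - 6)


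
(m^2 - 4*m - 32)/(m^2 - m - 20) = (m - 8)/(m - 5)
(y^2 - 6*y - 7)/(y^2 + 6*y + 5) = (y - 7)/(y + 5)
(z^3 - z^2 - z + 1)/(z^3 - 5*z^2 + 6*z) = (z^3 - z^2 - z + 1)/(z*(z^2 - 5*z + 6))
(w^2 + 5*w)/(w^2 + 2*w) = (w + 5)/(w + 2)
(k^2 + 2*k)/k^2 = (k + 2)/k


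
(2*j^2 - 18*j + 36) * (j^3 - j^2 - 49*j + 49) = 2*j^5 - 20*j^4 - 44*j^3 + 944*j^2 - 2646*j + 1764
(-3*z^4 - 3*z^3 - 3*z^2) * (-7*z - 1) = 21*z^5 + 24*z^4 + 24*z^3 + 3*z^2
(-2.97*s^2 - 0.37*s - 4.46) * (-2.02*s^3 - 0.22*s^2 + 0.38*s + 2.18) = 5.9994*s^5 + 1.4008*s^4 + 7.962*s^3 - 5.634*s^2 - 2.5014*s - 9.7228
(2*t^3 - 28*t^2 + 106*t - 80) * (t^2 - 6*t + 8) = 2*t^5 - 40*t^4 + 290*t^3 - 940*t^2 + 1328*t - 640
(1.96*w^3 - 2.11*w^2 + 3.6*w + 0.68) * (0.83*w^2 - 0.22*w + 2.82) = 1.6268*w^5 - 2.1825*w^4 + 8.9794*w^3 - 6.1778*w^2 + 10.0024*w + 1.9176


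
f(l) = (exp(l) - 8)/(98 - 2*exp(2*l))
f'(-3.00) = 0.00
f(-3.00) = -0.08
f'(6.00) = 0.00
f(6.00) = 0.00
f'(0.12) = 0.01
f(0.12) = -0.07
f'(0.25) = 0.01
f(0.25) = -0.07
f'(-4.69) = 0.00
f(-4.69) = -0.08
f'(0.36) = 0.01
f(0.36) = -0.07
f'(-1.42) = 0.00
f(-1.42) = -0.08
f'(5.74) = 0.00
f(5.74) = -0.00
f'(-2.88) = 0.00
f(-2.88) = -0.08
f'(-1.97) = 0.00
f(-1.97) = -0.08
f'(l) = exp(l)/(98 - 2*exp(2*l)) + 4*(exp(l) - 8)*exp(2*l)/(98 - 2*exp(2*l))^2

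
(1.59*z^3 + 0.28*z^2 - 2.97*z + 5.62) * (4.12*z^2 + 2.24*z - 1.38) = 6.5508*z^5 + 4.7152*z^4 - 13.8034*z^3 + 16.1152*z^2 + 16.6874*z - 7.7556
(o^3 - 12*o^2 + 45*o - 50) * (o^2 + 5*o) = o^5 - 7*o^4 - 15*o^3 + 175*o^2 - 250*o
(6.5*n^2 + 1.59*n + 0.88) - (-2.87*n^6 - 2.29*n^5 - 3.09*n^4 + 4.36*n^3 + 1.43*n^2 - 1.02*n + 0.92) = 2.87*n^6 + 2.29*n^5 + 3.09*n^4 - 4.36*n^3 + 5.07*n^2 + 2.61*n - 0.04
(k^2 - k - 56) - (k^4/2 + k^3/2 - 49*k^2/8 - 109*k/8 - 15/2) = -k^4/2 - k^3/2 + 57*k^2/8 + 101*k/8 - 97/2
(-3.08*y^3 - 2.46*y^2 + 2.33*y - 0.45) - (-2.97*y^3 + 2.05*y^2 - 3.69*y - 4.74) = -0.11*y^3 - 4.51*y^2 + 6.02*y + 4.29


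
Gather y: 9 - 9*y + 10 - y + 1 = 20 - 10*y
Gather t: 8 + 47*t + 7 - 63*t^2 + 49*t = -63*t^2 + 96*t + 15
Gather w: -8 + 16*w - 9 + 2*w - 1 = 18*w - 18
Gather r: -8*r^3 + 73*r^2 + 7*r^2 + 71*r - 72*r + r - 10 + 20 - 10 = -8*r^3 + 80*r^2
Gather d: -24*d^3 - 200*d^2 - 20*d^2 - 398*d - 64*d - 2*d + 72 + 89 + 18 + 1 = -24*d^3 - 220*d^2 - 464*d + 180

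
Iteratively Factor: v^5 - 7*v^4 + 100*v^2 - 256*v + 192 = (v + 4)*(v^4 - 11*v^3 + 44*v^2 - 76*v + 48) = (v - 2)*(v + 4)*(v^3 - 9*v^2 + 26*v - 24) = (v - 3)*(v - 2)*(v + 4)*(v^2 - 6*v + 8) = (v - 4)*(v - 3)*(v - 2)*(v + 4)*(v - 2)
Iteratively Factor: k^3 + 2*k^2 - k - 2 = (k + 1)*(k^2 + k - 2) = (k + 1)*(k + 2)*(k - 1)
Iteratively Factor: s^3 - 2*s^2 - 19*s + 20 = (s - 1)*(s^2 - s - 20) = (s - 1)*(s + 4)*(s - 5)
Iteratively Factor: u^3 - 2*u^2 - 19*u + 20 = (u + 4)*(u^2 - 6*u + 5) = (u - 1)*(u + 4)*(u - 5)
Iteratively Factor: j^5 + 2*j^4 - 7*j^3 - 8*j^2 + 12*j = (j - 1)*(j^4 + 3*j^3 - 4*j^2 - 12*j) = j*(j - 1)*(j^3 + 3*j^2 - 4*j - 12) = j*(j - 1)*(j + 2)*(j^2 + j - 6) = j*(j - 2)*(j - 1)*(j + 2)*(j + 3)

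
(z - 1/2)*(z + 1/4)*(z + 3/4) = z^3 + z^2/2 - 5*z/16 - 3/32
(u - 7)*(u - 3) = u^2 - 10*u + 21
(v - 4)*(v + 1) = v^2 - 3*v - 4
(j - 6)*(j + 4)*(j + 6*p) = j^3 + 6*j^2*p - 2*j^2 - 12*j*p - 24*j - 144*p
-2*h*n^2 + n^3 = n^2*(-2*h + n)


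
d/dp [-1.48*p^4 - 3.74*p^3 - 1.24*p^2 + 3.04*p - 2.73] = -5.92*p^3 - 11.22*p^2 - 2.48*p + 3.04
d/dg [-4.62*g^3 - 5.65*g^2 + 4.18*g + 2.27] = -13.86*g^2 - 11.3*g + 4.18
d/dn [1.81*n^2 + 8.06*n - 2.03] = 3.62*n + 8.06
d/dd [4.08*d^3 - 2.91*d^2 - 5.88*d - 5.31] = 12.24*d^2 - 5.82*d - 5.88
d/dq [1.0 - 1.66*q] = -1.66000000000000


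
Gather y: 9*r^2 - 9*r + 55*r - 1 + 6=9*r^2 + 46*r + 5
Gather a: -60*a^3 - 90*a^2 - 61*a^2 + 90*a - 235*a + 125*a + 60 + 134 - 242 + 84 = -60*a^3 - 151*a^2 - 20*a + 36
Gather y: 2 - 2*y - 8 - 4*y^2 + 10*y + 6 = -4*y^2 + 8*y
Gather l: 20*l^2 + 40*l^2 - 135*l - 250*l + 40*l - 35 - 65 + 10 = 60*l^2 - 345*l - 90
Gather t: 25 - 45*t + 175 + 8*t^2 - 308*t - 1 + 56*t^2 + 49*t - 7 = 64*t^2 - 304*t + 192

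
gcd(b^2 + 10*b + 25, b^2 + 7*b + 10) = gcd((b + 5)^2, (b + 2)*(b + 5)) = b + 5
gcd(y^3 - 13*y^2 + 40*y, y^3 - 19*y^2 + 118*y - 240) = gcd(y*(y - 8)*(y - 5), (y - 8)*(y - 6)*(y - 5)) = y^2 - 13*y + 40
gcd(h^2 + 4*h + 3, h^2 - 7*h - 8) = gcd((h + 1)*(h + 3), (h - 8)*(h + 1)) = h + 1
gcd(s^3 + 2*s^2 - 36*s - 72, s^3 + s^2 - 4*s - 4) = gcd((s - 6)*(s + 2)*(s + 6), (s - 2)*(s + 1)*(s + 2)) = s + 2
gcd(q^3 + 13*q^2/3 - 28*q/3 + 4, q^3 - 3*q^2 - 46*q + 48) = q^2 + 5*q - 6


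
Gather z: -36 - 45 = -81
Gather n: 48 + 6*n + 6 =6*n + 54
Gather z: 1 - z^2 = 1 - z^2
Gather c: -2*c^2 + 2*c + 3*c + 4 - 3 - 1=-2*c^2 + 5*c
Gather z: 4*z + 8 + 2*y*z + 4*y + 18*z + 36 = 4*y + z*(2*y + 22) + 44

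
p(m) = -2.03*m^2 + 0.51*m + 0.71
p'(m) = 0.51 - 4.06*m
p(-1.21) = -2.88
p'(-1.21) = 5.42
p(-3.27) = -22.66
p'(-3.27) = 13.79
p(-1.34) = -3.62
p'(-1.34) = 5.95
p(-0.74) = -0.78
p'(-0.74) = 3.51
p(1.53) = -3.26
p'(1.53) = -5.70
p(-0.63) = -0.42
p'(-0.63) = 3.07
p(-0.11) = 0.63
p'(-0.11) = 0.96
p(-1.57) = -5.09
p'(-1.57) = 6.88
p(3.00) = -16.03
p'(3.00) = -11.67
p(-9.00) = -168.31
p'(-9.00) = 37.05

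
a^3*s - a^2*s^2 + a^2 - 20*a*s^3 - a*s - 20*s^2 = (a - 5*s)*(a + 4*s)*(a*s + 1)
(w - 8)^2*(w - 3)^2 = w^4 - 22*w^3 + 169*w^2 - 528*w + 576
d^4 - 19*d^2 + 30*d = d*(d - 3)*(d - 2)*(d + 5)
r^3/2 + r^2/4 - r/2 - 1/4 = (r/2 + 1/2)*(r - 1)*(r + 1/2)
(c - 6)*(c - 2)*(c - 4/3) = c^3 - 28*c^2/3 + 68*c/3 - 16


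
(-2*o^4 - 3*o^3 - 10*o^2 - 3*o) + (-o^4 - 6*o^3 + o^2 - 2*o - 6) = -3*o^4 - 9*o^3 - 9*o^2 - 5*o - 6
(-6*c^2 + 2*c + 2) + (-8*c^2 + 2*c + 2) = -14*c^2 + 4*c + 4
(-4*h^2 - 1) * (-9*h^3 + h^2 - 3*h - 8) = 36*h^5 - 4*h^4 + 21*h^3 + 31*h^2 + 3*h + 8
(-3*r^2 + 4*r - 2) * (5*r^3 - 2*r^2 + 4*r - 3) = -15*r^5 + 26*r^4 - 30*r^3 + 29*r^2 - 20*r + 6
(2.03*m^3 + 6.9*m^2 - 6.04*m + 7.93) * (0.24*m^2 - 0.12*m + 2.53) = 0.4872*m^5 + 1.4124*m^4 + 2.8583*m^3 + 20.085*m^2 - 16.2328*m + 20.0629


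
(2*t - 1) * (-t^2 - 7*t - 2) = -2*t^3 - 13*t^2 + 3*t + 2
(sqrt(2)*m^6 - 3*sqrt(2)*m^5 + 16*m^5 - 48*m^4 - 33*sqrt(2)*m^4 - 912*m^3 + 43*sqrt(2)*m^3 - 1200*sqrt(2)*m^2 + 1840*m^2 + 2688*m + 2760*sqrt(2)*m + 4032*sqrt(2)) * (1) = sqrt(2)*m^6 - 3*sqrt(2)*m^5 + 16*m^5 - 48*m^4 - 33*sqrt(2)*m^4 - 912*m^3 + 43*sqrt(2)*m^3 - 1200*sqrt(2)*m^2 + 1840*m^2 + 2688*m + 2760*sqrt(2)*m + 4032*sqrt(2)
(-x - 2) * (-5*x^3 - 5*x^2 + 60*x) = 5*x^4 + 15*x^3 - 50*x^2 - 120*x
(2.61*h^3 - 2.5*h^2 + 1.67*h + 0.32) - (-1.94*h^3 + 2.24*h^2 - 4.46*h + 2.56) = 4.55*h^3 - 4.74*h^2 + 6.13*h - 2.24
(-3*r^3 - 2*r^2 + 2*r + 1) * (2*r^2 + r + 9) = -6*r^5 - 7*r^4 - 25*r^3 - 14*r^2 + 19*r + 9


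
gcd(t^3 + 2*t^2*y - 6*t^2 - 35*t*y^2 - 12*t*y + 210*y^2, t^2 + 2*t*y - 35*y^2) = -t^2 - 2*t*y + 35*y^2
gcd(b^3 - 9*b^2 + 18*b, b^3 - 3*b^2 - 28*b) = b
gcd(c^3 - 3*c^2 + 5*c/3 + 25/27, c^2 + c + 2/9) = c + 1/3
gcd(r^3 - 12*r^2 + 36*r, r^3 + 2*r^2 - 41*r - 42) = r - 6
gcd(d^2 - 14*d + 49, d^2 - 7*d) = d - 7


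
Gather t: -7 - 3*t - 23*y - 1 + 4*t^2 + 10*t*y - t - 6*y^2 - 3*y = 4*t^2 + t*(10*y - 4) - 6*y^2 - 26*y - 8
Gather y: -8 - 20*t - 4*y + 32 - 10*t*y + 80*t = 60*t + y*(-10*t - 4) + 24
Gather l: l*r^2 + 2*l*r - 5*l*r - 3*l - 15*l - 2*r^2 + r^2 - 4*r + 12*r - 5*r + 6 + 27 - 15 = l*(r^2 - 3*r - 18) - r^2 + 3*r + 18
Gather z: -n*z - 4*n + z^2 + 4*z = -4*n + z^2 + z*(4 - n)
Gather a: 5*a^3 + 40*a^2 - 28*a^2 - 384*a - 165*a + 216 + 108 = 5*a^3 + 12*a^2 - 549*a + 324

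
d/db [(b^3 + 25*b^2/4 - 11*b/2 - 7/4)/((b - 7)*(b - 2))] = (4*b^4 - 72*b^3 - 35*b^2 + 714*b - 371)/(4*(b^4 - 18*b^3 + 109*b^2 - 252*b + 196))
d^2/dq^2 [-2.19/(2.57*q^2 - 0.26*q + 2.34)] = (28.929462*q^2 - 2.926716*q - 2.19*(5.14*q - 0.26)*(10.28*q - 0.52) + 26.340444)/(2.57*q^2 - 0.26*q + 2.34)^3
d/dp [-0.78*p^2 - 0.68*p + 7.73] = -1.56*p - 0.68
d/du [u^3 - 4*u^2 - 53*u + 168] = 3*u^2 - 8*u - 53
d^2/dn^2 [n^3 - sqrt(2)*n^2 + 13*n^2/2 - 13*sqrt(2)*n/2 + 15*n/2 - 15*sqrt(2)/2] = 6*n - 2*sqrt(2) + 13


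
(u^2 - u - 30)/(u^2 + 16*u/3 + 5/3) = 3*(u - 6)/(3*u + 1)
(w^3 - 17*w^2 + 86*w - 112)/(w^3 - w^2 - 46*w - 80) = (w^2 - 9*w + 14)/(w^2 + 7*w + 10)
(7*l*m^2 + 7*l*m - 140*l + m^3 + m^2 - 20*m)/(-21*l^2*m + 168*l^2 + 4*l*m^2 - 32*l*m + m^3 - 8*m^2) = (-m^2 - m + 20)/(3*l*m - 24*l - m^2 + 8*m)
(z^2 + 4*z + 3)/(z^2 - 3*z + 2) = (z^2 + 4*z + 3)/(z^2 - 3*z + 2)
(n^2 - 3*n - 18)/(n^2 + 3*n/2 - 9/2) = 2*(n - 6)/(2*n - 3)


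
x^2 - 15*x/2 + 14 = (x - 4)*(x - 7/2)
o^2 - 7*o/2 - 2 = (o - 4)*(o + 1/2)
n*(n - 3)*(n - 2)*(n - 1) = n^4 - 6*n^3 + 11*n^2 - 6*n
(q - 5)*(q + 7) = q^2 + 2*q - 35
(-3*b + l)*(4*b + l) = -12*b^2 + b*l + l^2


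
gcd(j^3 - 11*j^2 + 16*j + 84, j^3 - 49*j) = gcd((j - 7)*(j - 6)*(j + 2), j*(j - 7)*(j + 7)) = j - 7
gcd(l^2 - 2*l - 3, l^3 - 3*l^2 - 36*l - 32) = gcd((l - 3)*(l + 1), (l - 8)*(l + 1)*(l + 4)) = l + 1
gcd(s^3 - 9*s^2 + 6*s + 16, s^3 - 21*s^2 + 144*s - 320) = s - 8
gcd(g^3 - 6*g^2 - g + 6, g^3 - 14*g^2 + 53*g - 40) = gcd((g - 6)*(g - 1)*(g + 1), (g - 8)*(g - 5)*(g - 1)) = g - 1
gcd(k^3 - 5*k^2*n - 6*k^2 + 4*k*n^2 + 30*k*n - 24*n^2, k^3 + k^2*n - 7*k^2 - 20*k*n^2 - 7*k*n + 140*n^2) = k - 4*n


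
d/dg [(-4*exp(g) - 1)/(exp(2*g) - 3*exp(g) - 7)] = (4*exp(2*g) + 2*exp(g) + 25)*exp(g)/(exp(4*g) - 6*exp(3*g) - 5*exp(2*g) + 42*exp(g) + 49)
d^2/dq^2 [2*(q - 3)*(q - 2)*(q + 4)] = 12*q - 4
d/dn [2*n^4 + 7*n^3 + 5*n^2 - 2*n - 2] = 8*n^3 + 21*n^2 + 10*n - 2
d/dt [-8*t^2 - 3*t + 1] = -16*t - 3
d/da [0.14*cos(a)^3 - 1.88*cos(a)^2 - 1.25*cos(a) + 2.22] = (-0.42*cos(a)^2 + 3.76*cos(a) + 1.25)*sin(a)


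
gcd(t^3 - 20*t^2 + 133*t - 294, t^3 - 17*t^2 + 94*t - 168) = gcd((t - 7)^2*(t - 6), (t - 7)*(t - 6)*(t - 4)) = t^2 - 13*t + 42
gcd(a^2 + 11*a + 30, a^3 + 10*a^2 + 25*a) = a + 5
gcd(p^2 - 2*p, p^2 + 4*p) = p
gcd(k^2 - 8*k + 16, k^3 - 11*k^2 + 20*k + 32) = k - 4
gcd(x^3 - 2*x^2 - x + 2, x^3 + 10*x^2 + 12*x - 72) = x - 2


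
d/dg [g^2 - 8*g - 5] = 2*g - 8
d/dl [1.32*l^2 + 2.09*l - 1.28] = 2.64*l + 2.09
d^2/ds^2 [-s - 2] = 0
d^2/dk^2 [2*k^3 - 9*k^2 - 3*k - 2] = 12*k - 18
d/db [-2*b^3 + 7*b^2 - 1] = 2*b*(7 - 3*b)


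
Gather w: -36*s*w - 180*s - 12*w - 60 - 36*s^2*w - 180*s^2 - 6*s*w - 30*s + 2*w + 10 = -180*s^2 - 210*s + w*(-36*s^2 - 42*s - 10) - 50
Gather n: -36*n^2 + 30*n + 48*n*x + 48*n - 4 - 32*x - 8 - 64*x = -36*n^2 + n*(48*x + 78) - 96*x - 12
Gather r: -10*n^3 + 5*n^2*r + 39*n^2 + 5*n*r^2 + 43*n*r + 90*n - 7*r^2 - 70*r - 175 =-10*n^3 + 39*n^2 + 90*n + r^2*(5*n - 7) + r*(5*n^2 + 43*n - 70) - 175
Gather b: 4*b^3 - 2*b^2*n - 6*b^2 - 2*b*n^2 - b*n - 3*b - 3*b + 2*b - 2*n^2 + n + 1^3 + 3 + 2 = 4*b^3 + b^2*(-2*n - 6) + b*(-2*n^2 - n - 4) - 2*n^2 + n + 6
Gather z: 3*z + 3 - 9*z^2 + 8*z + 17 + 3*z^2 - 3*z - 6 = -6*z^2 + 8*z + 14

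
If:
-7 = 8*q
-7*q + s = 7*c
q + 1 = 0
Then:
No Solution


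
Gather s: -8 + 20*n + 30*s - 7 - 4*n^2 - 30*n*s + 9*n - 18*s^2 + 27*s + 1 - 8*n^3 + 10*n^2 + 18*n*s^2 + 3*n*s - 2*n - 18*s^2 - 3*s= -8*n^3 + 6*n^2 + 27*n + s^2*(18*n - 36) + s*(54 - 27*n) - 14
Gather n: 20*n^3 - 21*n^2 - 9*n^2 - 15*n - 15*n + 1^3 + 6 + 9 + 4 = 20*n^3 - 30*n^2 - 30*n + 20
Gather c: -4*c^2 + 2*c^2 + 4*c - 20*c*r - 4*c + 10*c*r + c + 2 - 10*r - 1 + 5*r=-2*c^2 + c*(1 - 10*r) - 5*r + 1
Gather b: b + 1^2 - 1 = b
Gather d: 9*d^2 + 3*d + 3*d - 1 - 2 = 9*d^2 + 6*d - 3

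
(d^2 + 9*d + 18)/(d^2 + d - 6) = (d + 6)/(d - 2)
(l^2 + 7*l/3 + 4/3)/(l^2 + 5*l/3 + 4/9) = 3*(l + 1)/(3*l + 1)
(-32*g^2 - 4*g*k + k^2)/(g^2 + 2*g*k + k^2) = (-32*g^2 - 4*g*k + k^2)/(g^2 + 2*g*k + k^2)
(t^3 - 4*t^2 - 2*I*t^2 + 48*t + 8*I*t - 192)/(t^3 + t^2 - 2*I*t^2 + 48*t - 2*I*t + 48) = (t - 4)/(t + 1)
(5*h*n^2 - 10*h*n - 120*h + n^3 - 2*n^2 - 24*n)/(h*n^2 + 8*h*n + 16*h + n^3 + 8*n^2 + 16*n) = (5*h*n - 30*h + n^2 - 6*n)/(h*n + 4*h + n^2 + 4*n)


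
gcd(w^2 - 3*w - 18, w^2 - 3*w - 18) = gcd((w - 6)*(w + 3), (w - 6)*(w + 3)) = w^2 - 3*w - 18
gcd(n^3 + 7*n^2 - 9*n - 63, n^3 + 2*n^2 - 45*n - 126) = n + 3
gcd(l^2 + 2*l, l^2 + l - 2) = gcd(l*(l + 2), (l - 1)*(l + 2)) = l + 2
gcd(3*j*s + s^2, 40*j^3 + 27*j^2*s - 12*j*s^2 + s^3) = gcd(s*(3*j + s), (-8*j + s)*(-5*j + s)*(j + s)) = 1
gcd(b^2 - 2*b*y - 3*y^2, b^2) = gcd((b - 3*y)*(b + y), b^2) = 1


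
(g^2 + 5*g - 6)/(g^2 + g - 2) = (g + 6)/(g + 2)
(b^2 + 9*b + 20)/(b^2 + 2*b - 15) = (b + 4)/(b - 3)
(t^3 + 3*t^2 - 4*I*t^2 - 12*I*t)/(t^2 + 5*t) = (t^2 + t*(3 - 4*I) - 12*I)/(t + 5)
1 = 1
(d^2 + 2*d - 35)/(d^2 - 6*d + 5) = (d + 7)/(d - 1)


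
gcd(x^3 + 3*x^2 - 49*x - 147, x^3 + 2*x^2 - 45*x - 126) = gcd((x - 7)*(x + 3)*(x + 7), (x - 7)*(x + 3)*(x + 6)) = x^2 - 4*x - 21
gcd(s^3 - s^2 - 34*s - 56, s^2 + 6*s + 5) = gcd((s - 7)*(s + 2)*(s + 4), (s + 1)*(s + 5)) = 1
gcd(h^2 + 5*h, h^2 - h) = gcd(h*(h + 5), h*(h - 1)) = h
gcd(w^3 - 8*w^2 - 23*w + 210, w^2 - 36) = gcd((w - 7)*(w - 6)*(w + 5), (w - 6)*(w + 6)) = w - 6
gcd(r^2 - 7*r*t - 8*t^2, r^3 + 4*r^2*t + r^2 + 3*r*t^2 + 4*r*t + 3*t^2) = r + t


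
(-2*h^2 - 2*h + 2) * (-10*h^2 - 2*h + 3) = 20*h^4 + 24*h^3 - 22*h^2 - 10*h + 6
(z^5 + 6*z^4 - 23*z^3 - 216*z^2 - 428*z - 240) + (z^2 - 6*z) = z^5 + 6*z^4 - 23*z^3 - 215*z^2 - 434*z - 240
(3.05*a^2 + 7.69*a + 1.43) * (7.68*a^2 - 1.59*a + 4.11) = 23.424*a^4 + 54.2097*a^3 + 11.2908*a^2 + 29.3322*a + 5.8773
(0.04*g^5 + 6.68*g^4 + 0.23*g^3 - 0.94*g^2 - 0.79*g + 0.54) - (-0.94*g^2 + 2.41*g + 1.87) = 0.04*g^5 + 6.68*g^4 + 0.23*g^3 - 3.2*g - 1.33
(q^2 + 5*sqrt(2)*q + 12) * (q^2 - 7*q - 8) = q^4 - 7*q^3 + 5*sqrt(2)*q^3 - 35*sqrt(2)*q^2 + 4*q^2 - 84*q - 40*sqrt(2)*q - 96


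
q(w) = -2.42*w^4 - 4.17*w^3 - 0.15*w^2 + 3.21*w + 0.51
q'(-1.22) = 2.53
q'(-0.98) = 0.60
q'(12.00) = -18528.87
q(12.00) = -57369.45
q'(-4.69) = 728.05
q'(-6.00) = 1645.53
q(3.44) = -498.86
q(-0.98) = -1.09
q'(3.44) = -539.91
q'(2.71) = -282.13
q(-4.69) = -758.52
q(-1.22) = -1.42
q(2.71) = -205.41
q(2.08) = -76.28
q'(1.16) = -29.08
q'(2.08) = -138.65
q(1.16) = -6.86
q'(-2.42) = 67.86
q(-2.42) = -32.04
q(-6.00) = -2259.75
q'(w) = -9.68*w^3 - 12.51*w^2 - 0.3*w + 3.21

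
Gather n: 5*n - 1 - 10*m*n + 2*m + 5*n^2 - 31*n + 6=2*m + 5*n^2 + n*(-10*m - 26) + 5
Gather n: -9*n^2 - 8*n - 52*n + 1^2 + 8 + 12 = -9*n^2 - 60*n + 21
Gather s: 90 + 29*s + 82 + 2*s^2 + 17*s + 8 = 2*s^2 + 46*s + 180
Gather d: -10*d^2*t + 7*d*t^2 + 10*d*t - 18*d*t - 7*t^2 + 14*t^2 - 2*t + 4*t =-10*d^2*t + d*(7*t^2 - 8*t) + 7*t^2 + 2*t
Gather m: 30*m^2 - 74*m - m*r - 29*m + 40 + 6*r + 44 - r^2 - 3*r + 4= 30*m^2 + m*(-r - 103) - r^2 + 3*r + 88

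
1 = 1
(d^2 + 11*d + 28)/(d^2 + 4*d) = (d + 7)/d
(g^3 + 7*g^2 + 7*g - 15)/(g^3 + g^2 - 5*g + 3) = (g + 5)/(g - 1)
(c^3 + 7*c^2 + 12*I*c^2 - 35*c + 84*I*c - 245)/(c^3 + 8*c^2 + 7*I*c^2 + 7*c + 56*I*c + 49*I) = (c + 5*I)/(c + 1)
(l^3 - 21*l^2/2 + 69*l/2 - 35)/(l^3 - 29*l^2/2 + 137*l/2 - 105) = (l - 2)/(l - 6)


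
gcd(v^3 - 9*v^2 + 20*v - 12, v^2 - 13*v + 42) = v - 6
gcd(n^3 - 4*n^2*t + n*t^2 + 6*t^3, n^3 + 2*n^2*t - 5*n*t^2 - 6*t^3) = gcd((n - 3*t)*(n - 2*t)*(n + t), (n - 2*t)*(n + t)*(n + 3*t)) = -n^2 + n*t + 2*t^2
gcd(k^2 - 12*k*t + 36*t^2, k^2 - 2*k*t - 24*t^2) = -k + 6*t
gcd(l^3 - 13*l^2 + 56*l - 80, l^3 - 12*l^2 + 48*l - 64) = l^2 - 8*l + 16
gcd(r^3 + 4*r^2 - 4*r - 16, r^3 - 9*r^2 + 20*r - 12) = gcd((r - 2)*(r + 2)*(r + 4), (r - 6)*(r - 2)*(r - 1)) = r - 2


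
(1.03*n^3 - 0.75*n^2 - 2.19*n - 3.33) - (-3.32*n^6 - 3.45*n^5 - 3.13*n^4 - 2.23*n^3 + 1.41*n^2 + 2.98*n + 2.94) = 3.32*n^6 + 3.45*n^5 + 3.13*n^4 + 3.26*n^3 - 2.16*n^2 - 5.17*n - 6.27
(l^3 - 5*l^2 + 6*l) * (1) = l^3 - 5*l^2 + 6*l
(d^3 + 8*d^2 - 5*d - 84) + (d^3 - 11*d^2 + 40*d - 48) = 2*d^3 - 3*d^2 + 35*d - 132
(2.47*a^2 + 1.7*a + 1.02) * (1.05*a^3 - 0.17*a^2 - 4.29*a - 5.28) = 2.5935*a^5 + 1.3651*a^4 - 9.8143*a^3 - 20.508*a^2 - 13.3518*a - 5.3856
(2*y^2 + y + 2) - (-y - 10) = 2*y^2 + 2*y + 12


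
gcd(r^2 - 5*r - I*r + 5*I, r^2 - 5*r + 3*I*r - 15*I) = r - 5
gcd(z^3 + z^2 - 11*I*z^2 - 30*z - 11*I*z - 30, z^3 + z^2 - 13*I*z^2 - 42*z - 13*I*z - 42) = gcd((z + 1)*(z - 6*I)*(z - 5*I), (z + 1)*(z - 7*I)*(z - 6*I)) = z^2 + z*(1 - 6*I) - 6*I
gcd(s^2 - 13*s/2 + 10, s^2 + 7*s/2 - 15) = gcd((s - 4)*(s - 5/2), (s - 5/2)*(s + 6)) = s - 5/2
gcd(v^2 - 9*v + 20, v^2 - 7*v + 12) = v - 4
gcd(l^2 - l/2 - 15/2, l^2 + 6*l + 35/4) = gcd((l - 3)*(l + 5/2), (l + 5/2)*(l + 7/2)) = l + 5/2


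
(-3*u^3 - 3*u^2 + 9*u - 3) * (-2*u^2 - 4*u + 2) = 6*u^5 + 18*u^4 - 12*u^3 - 36*u^2 + 30*u - 6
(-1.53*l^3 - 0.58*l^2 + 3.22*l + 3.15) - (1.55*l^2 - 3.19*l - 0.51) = -1.53*l^3 - 2.13*l^2 + 6.41*l + 3.66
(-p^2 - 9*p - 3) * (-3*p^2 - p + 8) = 3*p^4 + 28*p^3 + 10*p^2 - 69*p - 24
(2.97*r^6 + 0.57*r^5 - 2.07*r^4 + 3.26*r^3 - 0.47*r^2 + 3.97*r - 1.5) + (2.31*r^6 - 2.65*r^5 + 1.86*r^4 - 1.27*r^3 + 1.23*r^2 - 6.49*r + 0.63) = 5.28*r^6 - 2.08*r^5 - 0.21*r^4 + 1.99*r^3 + 0.76*r^2 - 2.52*r - 0.87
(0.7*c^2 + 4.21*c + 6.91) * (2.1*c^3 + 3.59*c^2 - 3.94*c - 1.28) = 1.47*c^5 + 11.354*c^4 + 26.8669*c^3 + 7.3235*c^2 - 32.6142*c - 8.8448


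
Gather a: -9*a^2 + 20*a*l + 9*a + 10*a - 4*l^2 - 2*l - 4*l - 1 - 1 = -9*a^2 + a*(20*l + 19) - 4*l^2 - 6*l - 2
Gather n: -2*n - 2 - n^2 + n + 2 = -n^2 - n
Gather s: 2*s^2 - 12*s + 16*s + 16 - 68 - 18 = 2*s^2 + 4*s - 70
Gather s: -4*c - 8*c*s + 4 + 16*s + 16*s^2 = -4*c + 16*s^2 + s*(16 - 8*c) + 4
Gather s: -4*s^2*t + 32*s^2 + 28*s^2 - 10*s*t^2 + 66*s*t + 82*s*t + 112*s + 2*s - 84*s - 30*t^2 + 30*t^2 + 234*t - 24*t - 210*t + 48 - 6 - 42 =s^2*(60 - 4*t) + s*(-10*t^2 + 148*t + 30)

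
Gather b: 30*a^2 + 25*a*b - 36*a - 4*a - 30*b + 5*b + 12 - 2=30*a^2 - 40*a + b*(25*a - 25) + 10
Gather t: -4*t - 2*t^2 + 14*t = -2*t^2 + 10*t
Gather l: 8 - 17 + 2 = -7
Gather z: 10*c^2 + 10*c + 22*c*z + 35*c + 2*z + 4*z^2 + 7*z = 10*c^2 + 45*c + 4*z^2 + z*(22*c + 9)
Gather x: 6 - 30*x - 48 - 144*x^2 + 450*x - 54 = -144*x^2 + 420*x - 96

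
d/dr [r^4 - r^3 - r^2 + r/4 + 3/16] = 4*r^3 - 3*r^2 - 2*r + 1/4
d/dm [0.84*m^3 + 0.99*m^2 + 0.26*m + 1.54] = 2.52*m^2 + 1.98*m + 0.26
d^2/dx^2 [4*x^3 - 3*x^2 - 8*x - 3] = 24*x - 6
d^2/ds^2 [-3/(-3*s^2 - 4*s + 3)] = 6*(-9*s^2 - 12*s + 4*(3*s + 2)^2 + 9)/(3*s^2 + 4*s - 3)^3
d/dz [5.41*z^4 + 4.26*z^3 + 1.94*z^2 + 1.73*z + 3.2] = 21.64*z^3 + 12.78*z^2 + 3.88*z + 1.73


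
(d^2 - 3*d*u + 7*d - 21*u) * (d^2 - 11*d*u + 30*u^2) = d^4 - 14*d^3*u + 7*d^3 + 63*d^2*u^2 - 98*d^2*u - 90*d*u^3 + 441*d*u^2 - 630*u^3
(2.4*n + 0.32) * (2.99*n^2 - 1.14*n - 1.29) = 7.176*n^3 - 1.7792*n^2 - 3.4608*n - 0.4128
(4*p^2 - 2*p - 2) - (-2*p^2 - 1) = 6*p^2 - 2*p - 1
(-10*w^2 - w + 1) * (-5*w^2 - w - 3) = 50*w^4 + 15*w^3 + 26*w^2 + 2*w - 3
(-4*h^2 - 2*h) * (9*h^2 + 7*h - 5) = -36*h^4 - 46*h^3 + 6*h^2 + 10*h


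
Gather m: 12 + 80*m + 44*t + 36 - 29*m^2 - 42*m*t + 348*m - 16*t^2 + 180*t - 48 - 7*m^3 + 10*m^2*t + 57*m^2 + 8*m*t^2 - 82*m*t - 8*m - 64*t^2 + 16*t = -7*m^3 + m^2*(10*t + 28) + m*(8*t^2 - 124*t + 420) - 80*t^2 + 240*t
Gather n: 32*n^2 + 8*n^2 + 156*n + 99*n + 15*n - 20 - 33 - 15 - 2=40*n^2 + 270*n - 70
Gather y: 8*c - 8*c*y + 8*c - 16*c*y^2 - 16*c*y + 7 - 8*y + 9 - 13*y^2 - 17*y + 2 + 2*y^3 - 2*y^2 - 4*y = 16*c + 2*y^3 + y^2*(-16*c - 15) + y*(-24*c - 29) + 18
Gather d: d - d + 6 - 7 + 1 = 0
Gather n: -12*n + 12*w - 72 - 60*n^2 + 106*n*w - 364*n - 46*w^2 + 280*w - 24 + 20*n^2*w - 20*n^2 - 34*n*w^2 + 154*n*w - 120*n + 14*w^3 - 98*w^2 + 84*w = n^2*(20*w - 80) + n*(-34*w^2 + 260*w - 496) + 14*w^3 - 144*w^2 + 376*w - 96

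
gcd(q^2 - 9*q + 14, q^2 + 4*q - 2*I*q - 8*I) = 1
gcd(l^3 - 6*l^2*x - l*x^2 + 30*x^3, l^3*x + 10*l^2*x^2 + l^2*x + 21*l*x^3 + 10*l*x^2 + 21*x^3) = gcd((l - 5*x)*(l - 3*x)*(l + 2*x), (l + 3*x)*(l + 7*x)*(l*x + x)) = 1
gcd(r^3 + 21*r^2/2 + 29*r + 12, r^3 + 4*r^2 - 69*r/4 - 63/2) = r + 6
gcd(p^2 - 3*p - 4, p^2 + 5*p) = 1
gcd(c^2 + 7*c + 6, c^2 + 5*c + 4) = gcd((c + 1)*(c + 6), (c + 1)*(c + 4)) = c + 1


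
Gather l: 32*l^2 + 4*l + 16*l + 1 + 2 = 32*l^2 + 20*l + 3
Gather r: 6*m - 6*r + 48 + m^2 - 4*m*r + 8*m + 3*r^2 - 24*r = m^2 + 14*m + 3*r^2 + r*(-4*m - 30) + 48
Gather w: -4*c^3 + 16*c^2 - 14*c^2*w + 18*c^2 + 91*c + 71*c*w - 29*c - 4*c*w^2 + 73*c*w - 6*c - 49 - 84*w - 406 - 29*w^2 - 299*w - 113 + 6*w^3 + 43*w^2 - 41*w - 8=-4*c^3 + 34*c^2 + 56*c + 6*w^3 + w^2*(14 - 4*c) + w*(-14*c^2 + 144*c - 424) - 576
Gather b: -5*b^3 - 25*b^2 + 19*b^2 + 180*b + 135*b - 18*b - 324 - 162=-5*b^3 - 6*b^2 + 297*b - 486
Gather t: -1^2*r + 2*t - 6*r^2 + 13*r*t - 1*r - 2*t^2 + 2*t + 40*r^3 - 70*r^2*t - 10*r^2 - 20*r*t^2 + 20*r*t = 40*r^3 - 16*r^2 - 2*r + t^2*(-20*r - 2) + t*(-70*r^2 + 33*r + 4)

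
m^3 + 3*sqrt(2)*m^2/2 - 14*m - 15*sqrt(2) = (m - 5*sqrt(2)/2)*(m + sqrt(2))*(m + 3*sqrt(2))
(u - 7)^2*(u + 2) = u^3 - 12*u^2 + 21*u + 98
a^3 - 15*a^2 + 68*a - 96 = (a - 8)*(a - 4)*(a - 3)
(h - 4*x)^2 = h^2 - 8*h*x + 16*x^2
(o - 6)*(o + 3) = o^2 - 3*o - 18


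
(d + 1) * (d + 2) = d^2 + 3*d + 2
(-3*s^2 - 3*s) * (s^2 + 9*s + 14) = -3*s^4 - 30*s^3 - 69*s^2 - 42*s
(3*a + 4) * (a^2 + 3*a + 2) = 3*a^3 + 13*a^2 + 18*a + 8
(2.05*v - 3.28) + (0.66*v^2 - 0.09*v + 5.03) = 0.66*v^2 + 1.96*v + 1.75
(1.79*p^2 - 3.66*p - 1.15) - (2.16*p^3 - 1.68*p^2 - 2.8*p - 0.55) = -2.16*p^3 + 3.47*p^2 - 0.86*p - 0.6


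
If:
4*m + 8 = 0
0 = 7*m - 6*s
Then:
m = -2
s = -7/3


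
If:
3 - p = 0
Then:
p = 3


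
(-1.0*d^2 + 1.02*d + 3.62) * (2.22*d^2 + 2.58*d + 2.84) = -2.22*d^4 - 0.3156*d^3 + 7.828*d^2 + 12.2364*d + 10.2808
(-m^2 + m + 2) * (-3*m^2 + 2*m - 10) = 3*m^4 - 5*m^3 + 6*m^2 - 6*m - 20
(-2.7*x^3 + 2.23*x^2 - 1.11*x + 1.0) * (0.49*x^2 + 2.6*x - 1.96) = -1.323*x^5 - 5.9273*x^4 + 10.5461*x^3 - 6.7668*x^2 + 4.7756*x - 1.96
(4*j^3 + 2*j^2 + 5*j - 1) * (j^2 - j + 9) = 4*j^5 - 2*j^4 + 39*j^3 + 12*j^2 + 46*j - 9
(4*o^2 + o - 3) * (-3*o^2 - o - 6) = -12*o^4 - 7*o^3 - 16*o^2 - 3*o + 18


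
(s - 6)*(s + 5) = s^2 - s - 30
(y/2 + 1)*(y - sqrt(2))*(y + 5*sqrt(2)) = y^3/2 + y^2 + 2*sqrt(2)*y^2 - 5*y + 4*sqrt(2)*y - 10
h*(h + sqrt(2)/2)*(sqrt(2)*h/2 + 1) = sqrt(2)*h^3/2 + 3*h^2/2 + sqrt(2)*h/2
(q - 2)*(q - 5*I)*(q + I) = q^3 - 2*q^2 - 4*I*q^2 + 5*q + 8*I*q - 10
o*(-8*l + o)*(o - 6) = -8*l*o^2 + 48*l*o + o^3 - 6*o^2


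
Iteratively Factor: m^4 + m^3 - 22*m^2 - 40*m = (m - 5)*(m^3 + 6*m^2 + 8*m) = (m - 5)*(m + 2)*(m^2 + 4*m) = m*(m - 5)*(m + 2)*(m + 4)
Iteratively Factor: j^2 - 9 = (j + 3)*(j - 3)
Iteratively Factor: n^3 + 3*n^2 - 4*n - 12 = (n - 2)*(n^2 + 5*n + 6) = (n - 2)*(n + 3)*(n + 2)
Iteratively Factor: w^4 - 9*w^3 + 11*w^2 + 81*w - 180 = (w - 4)*(w^3 - 5*w^2 - 9*w + 45) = (w - 4)*(w + 3)*(w^2 - 8*w + 15) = (w - 5)*(w - 4)*(w + 3)*(w - 3)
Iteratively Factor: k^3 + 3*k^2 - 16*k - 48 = (k + 3)*(k^2 - 16) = (k + 3)*(k + 4)*(k - 4)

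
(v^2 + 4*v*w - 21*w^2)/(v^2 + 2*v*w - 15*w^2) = (v + 7*w)/(v + 5*w)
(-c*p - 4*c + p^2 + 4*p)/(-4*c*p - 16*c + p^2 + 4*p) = (-c + p)/(-4*c + p)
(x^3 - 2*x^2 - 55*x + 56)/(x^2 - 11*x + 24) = (x^2 + 6*x - 7)/(x - 3)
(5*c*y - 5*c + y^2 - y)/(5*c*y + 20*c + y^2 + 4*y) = (y - 1)/(y + 4)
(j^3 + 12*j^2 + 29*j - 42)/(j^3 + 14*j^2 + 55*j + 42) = (j - 1)/(j + 1)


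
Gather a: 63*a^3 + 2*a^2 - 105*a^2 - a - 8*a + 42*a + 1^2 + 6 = 63*a^3 - 103*a^2 + 33*a + 7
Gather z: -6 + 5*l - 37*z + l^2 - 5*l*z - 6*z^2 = l^2 + 5*l - 6*z^2 + z*(-5*l - 37) - 6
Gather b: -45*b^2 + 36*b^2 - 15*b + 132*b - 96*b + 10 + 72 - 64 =-9*b^2 + 21*b + 18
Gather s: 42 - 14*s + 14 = 56 - 14*s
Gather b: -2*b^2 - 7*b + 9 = -2*b^2 - 7*b + 9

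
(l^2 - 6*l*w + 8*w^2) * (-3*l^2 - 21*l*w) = -3*l^4 - 3*l^3*w + 102*l^2*w^2 - 168*l*w^3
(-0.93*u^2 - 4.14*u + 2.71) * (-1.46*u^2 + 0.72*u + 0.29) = 1.3578*u^4 + 5.3748*u^3 - 7.2071*u^2 + 0.7506*u + 0.7859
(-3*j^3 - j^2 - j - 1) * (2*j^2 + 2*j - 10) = -6*j^5 - 8*j^4 + 26*j^3 + 6*j^2 + 8*j + 10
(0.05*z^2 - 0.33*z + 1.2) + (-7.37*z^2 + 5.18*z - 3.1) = -7.32*z^2 + 4.85*z - 1.9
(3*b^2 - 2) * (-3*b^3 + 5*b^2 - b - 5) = -9*b^5 + 15*b^4 + 3*b^3 - 25*b^2 + 2*b + 10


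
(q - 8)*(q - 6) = q^2 - 14*q + 48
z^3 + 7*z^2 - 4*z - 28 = (z - 2)*(z + 2)*(z + 7)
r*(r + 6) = r^2 + 6*r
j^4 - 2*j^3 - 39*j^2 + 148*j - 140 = (j - 5)*(j - 2)^2*(j + 7)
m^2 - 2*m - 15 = (m - 5)*(m + 3)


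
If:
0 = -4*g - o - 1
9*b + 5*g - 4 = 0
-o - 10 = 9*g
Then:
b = 13/9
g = -9/5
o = 31/5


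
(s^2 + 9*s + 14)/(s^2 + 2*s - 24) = (s^2 + 9*s + 14)/(s^2 + 2*s - 24)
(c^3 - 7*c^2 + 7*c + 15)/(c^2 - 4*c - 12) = (-c^3 + 7*c^2 - 7*c - 15)/(-c^2 + 4*c + 12)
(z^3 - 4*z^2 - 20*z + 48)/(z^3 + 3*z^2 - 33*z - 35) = (z^3 - 4*z^2 - 20*z + 48)/(z^3 + 3*z^2 - 33*z - 35)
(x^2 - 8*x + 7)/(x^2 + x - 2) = (x - 7)/(x + 2)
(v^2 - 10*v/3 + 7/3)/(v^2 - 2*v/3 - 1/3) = (3*v - 7)/(3*v + 1)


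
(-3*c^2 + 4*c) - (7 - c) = -3*c^2 + 5*c - 7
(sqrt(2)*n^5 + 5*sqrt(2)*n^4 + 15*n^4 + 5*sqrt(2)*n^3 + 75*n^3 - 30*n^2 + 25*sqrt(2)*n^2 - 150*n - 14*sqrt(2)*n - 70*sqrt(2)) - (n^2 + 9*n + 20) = sqrt(2)*n^5 + 5*sqrt(2)*n^4 + 15*n^4 + 5*sqrt(2)*n^3 + 75*n^3 - 31*n^2 + 25*sqrt(2)*n^2 - 159*n - 14*sqrt(2)*n - 70*sqrt(2) - 20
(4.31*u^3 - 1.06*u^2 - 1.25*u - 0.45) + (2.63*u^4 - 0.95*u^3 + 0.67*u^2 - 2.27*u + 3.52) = 2.63*u^4 + 3.36*u^3 - 0.39*u^2 - 3.52*u + 3.07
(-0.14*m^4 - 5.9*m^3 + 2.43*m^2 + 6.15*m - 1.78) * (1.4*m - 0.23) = -0.196*m^5 - 8.2278*m^4 + 4.759*m^3 + 8.0511*m^2 - 3.9065*m + 0.4094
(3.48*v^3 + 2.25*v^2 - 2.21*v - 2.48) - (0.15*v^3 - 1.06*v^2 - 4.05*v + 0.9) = 3.33*v^3 + 3.31*v^2 + 1.84*v - 3.38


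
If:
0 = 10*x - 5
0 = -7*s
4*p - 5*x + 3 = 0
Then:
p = -1/8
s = 0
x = 1/2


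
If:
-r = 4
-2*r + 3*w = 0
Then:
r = -4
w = -8/3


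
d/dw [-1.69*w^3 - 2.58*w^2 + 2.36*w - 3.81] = -5.07*w^2 - 5.16*w + 2.36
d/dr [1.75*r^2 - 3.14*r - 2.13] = 3.5*r - 3.14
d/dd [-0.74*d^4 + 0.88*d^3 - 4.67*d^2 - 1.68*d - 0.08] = -2.96*d^3 + 2.64*d^2 - 9.34*d - 1.68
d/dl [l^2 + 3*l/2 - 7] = 2*l + 3/2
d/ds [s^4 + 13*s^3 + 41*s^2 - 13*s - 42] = 4*s^3 + 39*s^2 + 82*s - 13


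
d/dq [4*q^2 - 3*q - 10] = 8*q - 3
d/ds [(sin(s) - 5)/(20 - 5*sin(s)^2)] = (sin(s)^2 - 10*sin(s) + 4)*cos(s)/(5*(sin(s)^2 - 4)^2)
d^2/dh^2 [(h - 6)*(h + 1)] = 2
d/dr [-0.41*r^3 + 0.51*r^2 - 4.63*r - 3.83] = -1.23*r^2 + 1.02*r - 4.63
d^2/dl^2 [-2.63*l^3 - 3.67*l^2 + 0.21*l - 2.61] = -15.78*l - 7.34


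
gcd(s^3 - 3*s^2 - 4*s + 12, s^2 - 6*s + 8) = s - 2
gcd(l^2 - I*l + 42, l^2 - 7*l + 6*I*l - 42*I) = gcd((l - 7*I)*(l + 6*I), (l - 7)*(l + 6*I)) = l + 6*I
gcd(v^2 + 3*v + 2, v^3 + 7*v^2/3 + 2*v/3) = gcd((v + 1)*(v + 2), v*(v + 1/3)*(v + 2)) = v + 2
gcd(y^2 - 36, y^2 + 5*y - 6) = y + 6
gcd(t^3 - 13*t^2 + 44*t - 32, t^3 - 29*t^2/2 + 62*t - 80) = t^2 - 12*t + 32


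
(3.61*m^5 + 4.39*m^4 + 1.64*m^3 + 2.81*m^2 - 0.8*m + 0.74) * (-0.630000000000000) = -2.2743*m^5 - 2.7657*m^4 - 1.0332*m^3 - 1.7703*m^2 + 0.504*m - 0.4662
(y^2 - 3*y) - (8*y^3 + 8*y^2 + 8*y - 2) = -8*y^3 - 7*y^2 - 11*y + 2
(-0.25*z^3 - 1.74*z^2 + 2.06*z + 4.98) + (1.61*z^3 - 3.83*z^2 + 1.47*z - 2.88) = 1.36*z^3 - 5.57*z^2 + 3.53*z + 2.1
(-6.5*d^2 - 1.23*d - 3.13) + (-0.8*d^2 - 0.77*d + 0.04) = -7.3*d^2 - 2.0*d - 3.09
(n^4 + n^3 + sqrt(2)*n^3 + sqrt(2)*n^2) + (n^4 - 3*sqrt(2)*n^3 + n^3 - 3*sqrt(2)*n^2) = 2*n^4 - 2*sqrt(2)*n^3 + 2*n^3 - 2*sqrt(2)*n^2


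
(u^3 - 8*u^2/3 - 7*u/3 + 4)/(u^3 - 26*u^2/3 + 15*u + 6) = (3*u^2 + u - 4)/(3*u^2 - 17*u - 6)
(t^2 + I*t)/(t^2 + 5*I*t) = (t + I)/(t + 5*I)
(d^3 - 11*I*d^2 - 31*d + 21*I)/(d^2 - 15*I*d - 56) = (d^2 - 4*I*d - 3)/(d - 8*I)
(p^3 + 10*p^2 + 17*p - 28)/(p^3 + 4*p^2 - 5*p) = (p^2 + 11*p + 28)/(p*(p + 5))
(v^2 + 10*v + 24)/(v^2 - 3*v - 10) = (v^2 + 10*v + 24)/(v^2 - 3*v - 10)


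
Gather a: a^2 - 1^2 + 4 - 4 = a^2 - 1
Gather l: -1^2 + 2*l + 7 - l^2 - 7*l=-l^2 - 5*l + 6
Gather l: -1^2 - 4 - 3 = -8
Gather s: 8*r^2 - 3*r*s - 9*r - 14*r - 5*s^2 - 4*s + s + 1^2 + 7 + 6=8*r^2 - 23*r - 5*s^2 + s*(-3*r - 3) + 14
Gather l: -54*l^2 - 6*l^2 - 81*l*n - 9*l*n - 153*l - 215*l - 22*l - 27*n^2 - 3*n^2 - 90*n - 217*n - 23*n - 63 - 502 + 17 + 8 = -60*l^2 + l*(-90*n - 390) - 30*n^2 - 330*n - 540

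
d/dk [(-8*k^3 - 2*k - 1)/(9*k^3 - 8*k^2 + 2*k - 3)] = (64*k^4 + 4*k^3 + 83*k^2 - 16*k + 8)/(81*k^6 - 144*k^5 + 100*k^4 - 86*k^3 + 52*k^2 - 12*k + 9)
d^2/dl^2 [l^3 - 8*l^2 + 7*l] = 6*l - 16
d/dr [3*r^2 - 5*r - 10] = 6*r - 5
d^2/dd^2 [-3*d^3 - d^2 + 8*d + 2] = -18*d - 2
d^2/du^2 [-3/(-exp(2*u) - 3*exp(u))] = 3*(-(exp(u) + 3)*(4*exp(u) + 3) + 2*(2*exp(u) + 3)^2)*exp(-u)/(exp(u) + 3)^3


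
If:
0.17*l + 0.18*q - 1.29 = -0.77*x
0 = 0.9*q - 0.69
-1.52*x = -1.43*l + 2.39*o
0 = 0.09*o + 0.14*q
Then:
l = -0.33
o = -1.19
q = 0.77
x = 1.57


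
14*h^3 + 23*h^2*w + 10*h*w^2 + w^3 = (h + w)*(2*h + w)*(7*h + w)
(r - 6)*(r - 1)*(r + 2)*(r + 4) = r^4 - r^3 - 28*r^2 - 20*r + 48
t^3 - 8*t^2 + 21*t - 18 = (t - 3)^2*(t - 2)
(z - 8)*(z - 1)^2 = z^3 - 10*z^2 + 17*z - 8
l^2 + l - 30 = (l - 5)*(l + 6)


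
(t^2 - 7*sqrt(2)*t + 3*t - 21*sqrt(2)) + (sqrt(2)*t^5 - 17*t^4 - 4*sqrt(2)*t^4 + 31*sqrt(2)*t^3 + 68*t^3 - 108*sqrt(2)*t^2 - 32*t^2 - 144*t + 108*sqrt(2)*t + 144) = sqrt(2)*t^5 - 17*t^4 - 4*sqrt(2)*t^4 + 31*sqrt(2)*t^3 + 68*t^3 - 108*sqrt(2)*t^2 - 31*t^2 - 141*t + 101*sqrt(2)*t - 21*sqrt(2) + 144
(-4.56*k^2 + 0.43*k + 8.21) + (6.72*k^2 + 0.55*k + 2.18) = 2.16*k^2 + 0.98*k + 10.39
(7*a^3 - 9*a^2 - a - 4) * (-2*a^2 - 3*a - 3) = -14*a^5 - 3*a^4 + 8*a^3 + 38*a^2 + 15*a + 12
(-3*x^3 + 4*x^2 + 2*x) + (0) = -3*x^3 + 4*x^2 + 2*x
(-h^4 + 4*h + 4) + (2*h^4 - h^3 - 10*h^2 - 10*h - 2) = h^4 - h^3 - 10*h^2 - 6*h + 2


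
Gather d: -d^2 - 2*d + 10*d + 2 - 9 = -d^2 + 8*d - 7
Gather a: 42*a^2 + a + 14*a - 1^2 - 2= 42*a^2 + 15*a - 3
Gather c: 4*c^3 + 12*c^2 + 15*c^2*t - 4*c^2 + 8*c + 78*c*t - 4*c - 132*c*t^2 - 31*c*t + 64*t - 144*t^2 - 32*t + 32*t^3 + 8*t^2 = 4*c^3 + c^2*(15*t + 8) + c*(-132*t^2 + 47*t + 4) + 32*t^3 - 136*t^2 + 32*t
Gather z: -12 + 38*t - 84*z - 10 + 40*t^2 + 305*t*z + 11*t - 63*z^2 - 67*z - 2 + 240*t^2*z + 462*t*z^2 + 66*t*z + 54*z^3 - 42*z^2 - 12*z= 40*t^2 + 49*t + 54*z^3 + z^2*(462*t - 105) + z*(240*t^2 + 371*t - 163) - 24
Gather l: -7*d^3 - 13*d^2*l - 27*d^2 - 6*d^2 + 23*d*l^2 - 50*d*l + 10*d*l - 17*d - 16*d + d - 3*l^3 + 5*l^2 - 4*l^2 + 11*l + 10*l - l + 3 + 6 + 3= -7*d^3 - 33*d^2 - 32*d - 3*l^3 + l^2*(23*d + 1) + l*(-13*d^2 - 40*d + 20) + 12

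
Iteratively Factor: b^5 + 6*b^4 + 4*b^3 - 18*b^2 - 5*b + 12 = (b - 1)*(b^4 + 7*b^3 + 11*b^2 - 7*b - 12) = (b - 1)*(b + 1)*(b^3 + 6*b^2 + 5*b - 12) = (b - 1)^2*(b + 1)*(b^2 + 7*b + 12) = (b - 1)^2*(b + 1)*(b + 4)*(b + 3)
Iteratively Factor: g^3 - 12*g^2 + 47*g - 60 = (g - 5)*(g^2 - 7*g + 12) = (g - 5)*(g - 4)*(g - 3)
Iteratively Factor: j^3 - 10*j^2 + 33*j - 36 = (j - 3)*(j^2 - 7*j + 12) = (j - 4)*(j - 3)*(j - 3)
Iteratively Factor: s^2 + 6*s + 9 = (s + 3)*(s + 3)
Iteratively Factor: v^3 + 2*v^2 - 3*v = (v - 1)*(v^2 + 3*v) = (v - 1)*(v + 3)*(v)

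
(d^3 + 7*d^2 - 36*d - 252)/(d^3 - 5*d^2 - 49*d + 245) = (d^2 - 36)/(d^2 - 12*d + 35)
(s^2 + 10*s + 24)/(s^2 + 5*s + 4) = (s + 6)/(s + 1)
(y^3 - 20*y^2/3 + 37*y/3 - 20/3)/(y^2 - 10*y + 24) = (3*y^2 - 8*y + 5)/(3*(y - 6))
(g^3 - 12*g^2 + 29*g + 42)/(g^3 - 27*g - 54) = (g^2 - 6*g - 7)/(g^2 + 6*g + 9)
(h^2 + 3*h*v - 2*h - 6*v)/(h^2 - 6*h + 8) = (h + 3*v)/(h - 4)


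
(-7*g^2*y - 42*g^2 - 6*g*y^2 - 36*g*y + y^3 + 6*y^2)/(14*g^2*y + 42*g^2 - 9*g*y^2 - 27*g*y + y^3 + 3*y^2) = (g*y + 6*g + y^2 + 6*y)/(-2*g*y - 6*g + y^2 + 3*y)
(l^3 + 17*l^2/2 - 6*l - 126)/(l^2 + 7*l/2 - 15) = (2*l^2 + 5*l - 42)/(2*l - 5)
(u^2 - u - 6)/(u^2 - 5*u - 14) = (u - 3)/(u - 7)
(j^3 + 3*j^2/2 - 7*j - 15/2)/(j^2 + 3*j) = j - 3/2 - 5/(2*j)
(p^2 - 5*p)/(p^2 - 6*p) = (p - 5)/(p - 6)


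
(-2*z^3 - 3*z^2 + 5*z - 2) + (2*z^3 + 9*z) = -3*z^2 + 14*z - 2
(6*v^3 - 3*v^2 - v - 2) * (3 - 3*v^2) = -18*v^5 + 9*v^4 + 21*v^3 - 3*v^2 - 3*v - 6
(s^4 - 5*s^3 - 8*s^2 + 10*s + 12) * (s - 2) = s^5 - 7*s^4 + 2*s^3 + 26*s^2 - 8*s - 24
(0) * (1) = 0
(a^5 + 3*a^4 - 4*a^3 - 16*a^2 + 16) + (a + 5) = a^5 + 3*a^4 - 4*a^3 - 16*a^2 + a + 21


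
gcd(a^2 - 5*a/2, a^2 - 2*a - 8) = 1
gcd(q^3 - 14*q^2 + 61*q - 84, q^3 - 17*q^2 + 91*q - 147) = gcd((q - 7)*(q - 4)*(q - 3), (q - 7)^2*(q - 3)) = q^2 - 10*q + 21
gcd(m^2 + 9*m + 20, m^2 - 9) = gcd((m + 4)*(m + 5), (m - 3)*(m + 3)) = 1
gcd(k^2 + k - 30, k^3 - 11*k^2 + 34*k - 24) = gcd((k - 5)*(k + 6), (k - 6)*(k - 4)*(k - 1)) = 1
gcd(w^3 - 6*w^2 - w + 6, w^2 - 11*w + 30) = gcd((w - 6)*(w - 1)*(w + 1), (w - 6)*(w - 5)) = w - 6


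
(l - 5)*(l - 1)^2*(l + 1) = l^4 - 6*l^3 + 4*l^2 + 6*l - 5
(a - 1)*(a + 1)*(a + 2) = a^3 + 2*a^2 - a - 2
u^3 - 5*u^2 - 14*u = u*(u - 7)*(u + 2)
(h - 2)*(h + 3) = h^2 + h - 6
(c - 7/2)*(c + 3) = c^2 - c/2 - 21/2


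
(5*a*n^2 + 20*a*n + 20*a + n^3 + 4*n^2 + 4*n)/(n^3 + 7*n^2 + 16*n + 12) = (5*a + n)/(n + 3)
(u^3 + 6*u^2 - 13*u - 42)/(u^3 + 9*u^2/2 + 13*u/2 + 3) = 2*(u^2 + 4*u - 21)/(2*u^2 + 5*u + 3)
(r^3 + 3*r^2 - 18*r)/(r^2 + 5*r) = (r^2 + 3*r - 18)/(r + 5)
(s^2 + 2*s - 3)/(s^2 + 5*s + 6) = (s - 1)/(s + 2)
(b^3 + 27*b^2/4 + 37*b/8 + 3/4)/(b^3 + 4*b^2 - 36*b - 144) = (8*b^2 + 6*b + 1)/(8*(b^2 - 2*b - 24))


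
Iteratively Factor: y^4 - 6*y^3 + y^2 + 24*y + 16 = (y - 4)*(y^3 - 2*y^2 - 7*y - 4) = (y - 4)*(y + 1)*(y^2 - 3*y - 4) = (y - 4)^2*(y + 1)*(y + 1)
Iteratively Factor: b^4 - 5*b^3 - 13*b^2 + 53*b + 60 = (b - 5)*(b^3 - 13*b - 12) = (b - 5)*(b - 4)*(b^2 + 4*b + 3) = (b - 5)*(b - 4)*(b + 1)*(b + 3)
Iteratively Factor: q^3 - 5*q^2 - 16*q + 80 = (q + 4)*(q^2 - 9*q + 20) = (q - 5)*(q + 4)*(q - 4)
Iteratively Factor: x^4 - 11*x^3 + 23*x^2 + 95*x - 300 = (x - 5)*(x^3 - 6*x^2 - 7*x + 60) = (x - 5)*(x + 3)*(x^2 - 9*x + 20) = (x - 5)^2*(x + 3)*(x - 4)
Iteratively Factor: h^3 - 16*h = (h - 4)*(h^2 + 4*h) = (h - 4)*(h + 4)*(h)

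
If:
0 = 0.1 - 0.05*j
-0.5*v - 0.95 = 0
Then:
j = 2.00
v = -1.90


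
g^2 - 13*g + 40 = (g - 8)*(g - 5)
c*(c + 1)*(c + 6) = c^3 + 7*c^2 + 6*c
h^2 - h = h*(h - 1)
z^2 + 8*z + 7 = (z + 1)*(z + 7)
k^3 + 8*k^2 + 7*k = k*(k + 1)*(k + 7)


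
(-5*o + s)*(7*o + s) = -35*o^2 + 2*o*s + s^2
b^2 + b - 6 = (b - 2)*(b + 3)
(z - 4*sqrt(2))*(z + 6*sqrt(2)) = z^2 + 2*sqrt(2)*z - 48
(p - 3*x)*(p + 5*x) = p^2 + 2*p*x - 15*x^2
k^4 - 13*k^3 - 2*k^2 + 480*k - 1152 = (k - 8)^2*(k - 3)*(k + 6)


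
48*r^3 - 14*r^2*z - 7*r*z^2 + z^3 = (-8*r + z)*(-2*r + z)*(3*r + z)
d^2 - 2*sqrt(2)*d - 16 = (d - 4*sqrt(2))*(d + 2*sqrt(2))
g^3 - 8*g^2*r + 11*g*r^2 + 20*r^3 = (g - 5*r)*(g - 4*r)*(g + r)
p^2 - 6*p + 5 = (p - 5)*(p - 1)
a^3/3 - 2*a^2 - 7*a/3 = a*(a/3 + 1/3)*(a - 7)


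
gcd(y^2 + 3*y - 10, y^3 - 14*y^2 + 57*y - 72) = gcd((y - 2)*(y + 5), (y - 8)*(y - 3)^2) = 1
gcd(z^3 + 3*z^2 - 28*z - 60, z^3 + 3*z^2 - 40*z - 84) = z + 2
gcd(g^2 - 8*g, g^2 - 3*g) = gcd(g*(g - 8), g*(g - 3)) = g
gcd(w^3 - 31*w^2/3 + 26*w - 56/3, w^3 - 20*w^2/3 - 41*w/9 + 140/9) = w^2 - 25*w/3 + 28/3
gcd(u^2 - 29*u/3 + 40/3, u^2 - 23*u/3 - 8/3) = u - 8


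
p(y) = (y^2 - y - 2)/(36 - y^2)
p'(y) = 2*y*(y^2 - y - 2)/(36 - y^2)^2 + (2*y - 1)/(36 - y^2) = (-y^2 + 68*y - 36)/(y^4 - 72*y^2 + 1296)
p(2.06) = 0.01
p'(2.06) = 0.10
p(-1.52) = 0.05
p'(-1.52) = -0.12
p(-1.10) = 0.01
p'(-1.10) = -0.09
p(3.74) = 0.37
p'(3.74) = 0.42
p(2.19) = 0.02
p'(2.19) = 0.11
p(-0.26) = -0.05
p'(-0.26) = -0.04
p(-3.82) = 0.77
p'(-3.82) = -0.68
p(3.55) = 0.30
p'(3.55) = 0.35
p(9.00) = -1.56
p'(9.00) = 0.24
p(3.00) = 0.15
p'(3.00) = 0.22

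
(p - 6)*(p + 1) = p^2 - 5*p - 6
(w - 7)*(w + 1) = w^2 - 6*w - 7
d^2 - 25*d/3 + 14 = (d - 6)*(d - 7/3)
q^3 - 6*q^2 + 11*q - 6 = (q - 3)*(q - 2)*(q - 1)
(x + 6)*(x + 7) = x^2 + 13*x + 42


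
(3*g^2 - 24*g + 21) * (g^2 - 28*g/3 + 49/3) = 3*g^4 - 52*g^3 + 294*g^2 - 588*g + 343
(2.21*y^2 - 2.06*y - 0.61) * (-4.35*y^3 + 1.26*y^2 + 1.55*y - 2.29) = -9.6135*y^5 + 11.7456*y^4 + 3.4834*y^3 - 9.0225*y^2 + 3.7719*y + 1.3969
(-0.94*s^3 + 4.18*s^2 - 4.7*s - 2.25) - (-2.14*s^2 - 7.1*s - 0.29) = -0.94*s^3 + 6.32*s^2 + 2.4*s - 1.96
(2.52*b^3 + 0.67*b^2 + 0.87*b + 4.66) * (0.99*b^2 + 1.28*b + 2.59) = 2.4948*b^5 + 3.8889*b^4 + 8.2457*b^3 + 7.4623*b^2 + 8.2181*b + 12.0694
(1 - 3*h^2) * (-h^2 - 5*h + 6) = 3*h^4 + 15*h^3 - 19*h^2 - 5*h + 6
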